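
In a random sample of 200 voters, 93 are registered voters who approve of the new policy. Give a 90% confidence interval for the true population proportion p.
(0.407, 0.523)

Proportion CI:
p̂ = 93/200 = 0.46500
SE = √(p̂(1-p̂)/n) = √(0.46500 · 0.53500 / 200) = 0.03527

z* = 1.645
Margin = z* · SE = 1.645 · 0.03527 = 0.0580

CI: 0.46500 ± 0.0580 = (0.407, 0.523)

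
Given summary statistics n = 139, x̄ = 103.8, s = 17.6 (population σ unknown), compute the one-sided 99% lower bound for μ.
μ ≥ 100.29

Lower bound (one-sided):
t* = 2.354 (one-sided for 99%)
Lower bound = x̄ - t* · s/√n = 103.8 - 2.354 · 17.6/√139 = 100.29

We are 99% confident that μ ≥ 100.29.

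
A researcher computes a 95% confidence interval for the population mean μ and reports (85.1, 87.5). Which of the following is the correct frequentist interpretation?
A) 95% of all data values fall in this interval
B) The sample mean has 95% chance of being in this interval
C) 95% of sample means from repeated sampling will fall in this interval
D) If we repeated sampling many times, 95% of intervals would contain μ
D

A) Wrong — a CI is about the parameter μ, not individual data values.
B) Wrong — x̄ is observed and sits in the interval by construction.
C) Wrong — coverage applies to intervals containing μ, not to future x̄ values.
D) Correct — this is the frequentist long-run coverage interpretation.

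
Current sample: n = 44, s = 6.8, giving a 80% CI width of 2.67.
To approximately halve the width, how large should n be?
n ≈ 176

CI width ∝ 1/√n
To reduce width by factor 2, need √n to grow by 2 → need 2² = 4 times as many samples.

Current: n = 44, width = 2.67
New: n = 176, width ≈ 1.32

Width reduced by factor of 2.67/1.32 = 2.02.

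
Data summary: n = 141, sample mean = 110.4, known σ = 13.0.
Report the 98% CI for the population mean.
(107.85, 112.95)

z-interval (σ known):
z* = 2.326 for 98% confidence

Margin of error = z* · σ/√n = 2.326 · 13.0/√141 = 2.55

CI: (110.4 - 2.55, 110.4 + 2.55) = (107.85, 112.95)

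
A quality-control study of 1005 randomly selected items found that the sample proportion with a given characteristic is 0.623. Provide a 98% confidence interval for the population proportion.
(0.587, 0.659)

Proportion CI:
SE = √(p̂(1-p̂)/n) = √(0.623 · 0.377 / 1005) = 0.01529

z* = 2.326
Margin = z* · SE = 2.326 · 0.01529 = 0.0356

CI: 0.623 ± 0.0356 = (0.587, 0.659)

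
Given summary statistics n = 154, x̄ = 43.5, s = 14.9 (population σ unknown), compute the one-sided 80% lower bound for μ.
μ ≥ 42.49

Lower bound (one-sided):
t* = 0.844 (one-sided for 80%)
Lower bound = x̄ - t* · s/√n = 43.5 - 0.844 · 14.9/√154 = 42.49

We are 80% confident that μ ≥ 42.49.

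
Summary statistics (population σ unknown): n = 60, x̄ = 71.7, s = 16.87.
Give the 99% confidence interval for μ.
(65.90, 77.50)

t-interval (σ unknown):
df = n - 1 = 59
t* = 2.662 for 99% confidence

Margin of error = t* · s/√n = 2.662 · 16.87/√60 = 5.80

CI: (65.90, 77.50)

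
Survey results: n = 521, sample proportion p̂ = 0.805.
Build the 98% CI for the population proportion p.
(0.765, 0.845)

Proportion CI:
SE = √(p̂(1-p̂)/n) = √(0.805 · 0.195 / 521) = 0.01736

z* = 2.326
Margin = z* · SE = 2.326 · 0.01736 = 0.0404

CI: 0.805 ± 0.0404 = (0.765, 0.845)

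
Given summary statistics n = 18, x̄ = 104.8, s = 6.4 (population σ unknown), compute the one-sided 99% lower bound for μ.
μ ≥ 100.93

Lower bound (one-sided):
t* = 2.567 (one-sided for 99%)
Lower bound = x̄ - t* · s/√n = 104.8 - 2.567 · 6.4/√18 = 100.93

We are 99% confident that μ ≥ 100.93.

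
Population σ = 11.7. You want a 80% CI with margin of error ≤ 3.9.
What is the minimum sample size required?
n ≥ 15

For margin E ≤ 3.9:
n ≥ (z* · σ / E)²
n ≥ (1.282 · 11.7 / 3.9)²
n ≥ 14.79

Minimum n = 15 (rounding up)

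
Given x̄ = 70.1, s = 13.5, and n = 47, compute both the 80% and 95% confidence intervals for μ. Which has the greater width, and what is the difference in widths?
95% CI is wider by 2.81

df = 46
80% CI: t* = 1.300, (67.54, 72.66), width = 2 · t* · s/√n = 5.12
95% CI: t* = 2.013, (66.14, 74.06), width = 2 · t* · s/√n = 7.93

The 95% CI is wider by 7.93 - 5.12 = 2.81.
Higher confidence requires a wider interval.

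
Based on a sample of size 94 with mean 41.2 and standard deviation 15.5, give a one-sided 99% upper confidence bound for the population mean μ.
μ ≤ 44.98

Upper bound (one-sided):
t* = 2.367 (one-sided for 99%)
Upper bound = x̄ + t* · s/√n = 41.2 + 2.367 · 15.5/√94 = 44.98

We are 99% confident that μ ≤ 44.98.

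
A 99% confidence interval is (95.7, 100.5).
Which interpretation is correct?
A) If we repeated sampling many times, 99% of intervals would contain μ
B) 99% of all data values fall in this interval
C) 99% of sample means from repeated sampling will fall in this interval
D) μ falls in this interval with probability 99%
A

A) Correct — this is the frequentist long-run coverage interpretation.
B) Wrong — a CI is about the parameter μ, not individual data values.
C) Wrong — coverage applies to intervals containing μ, not to future x̄ values.
D) Wrong — μ is fixed; the randomness lives in the interval, not in μ.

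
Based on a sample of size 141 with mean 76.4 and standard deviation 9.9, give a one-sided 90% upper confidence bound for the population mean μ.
μ ≤ 77.47

Upper bound (one-sided):
t* = 1.288 (one-sided for 90%)
Upper bound = x̄ + t* · s/√n = 76.4 + 1.288 · 9.9/√141 = 77.47

We are 90% confident that μ ≤ 77.47.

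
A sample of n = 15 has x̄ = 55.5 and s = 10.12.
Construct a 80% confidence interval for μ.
(51.99, 59.01)

t-interval (σ unknown):
df = n - 1 = 14
t* = 1.345 for 80% confidence

Margin of error = t* · s/√n = 1.345 · 10.12/√15 = 3.51

CI: (51.99, 59.01)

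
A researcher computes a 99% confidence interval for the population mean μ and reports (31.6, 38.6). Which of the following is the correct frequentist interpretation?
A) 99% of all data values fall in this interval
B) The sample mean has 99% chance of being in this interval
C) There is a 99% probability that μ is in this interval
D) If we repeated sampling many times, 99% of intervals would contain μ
D

A) Wrong — a CI is about the parameter μ, not individual data values.
B) Wrong — x̄ is observed and sits in the interval by construction.
C) Wrong — μ is fixed; the randomness lives in the interval, not in μ.
D) Correct — this is the frequentist long-run coverage interpretation.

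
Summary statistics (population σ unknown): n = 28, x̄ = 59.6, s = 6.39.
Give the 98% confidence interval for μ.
(56.61, 62.59)

t-interval (σ unknown):
df = n - 1 = 27
t* = 2.473 for 98% confidence

Margin of error = t* · s/√n = 2.473 · 6.39/√28 = 2.99

CI: (56.61, 62.59)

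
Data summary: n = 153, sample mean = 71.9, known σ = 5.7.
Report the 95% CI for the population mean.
(71.00, 72.80)

z-interval (σ known):
z* = 1.960 for 95% confidence

Margin of error = z* · σ/√n = 1.960 · 5.7/√153 = 0.90

CI: (71.9 - 0.90, 71.9 + 0.90) = (71.00, 72.80)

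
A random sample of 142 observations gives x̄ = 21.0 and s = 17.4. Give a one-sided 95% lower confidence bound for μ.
μ ≥ 18.58

Lower bound (one-sided):
t* = 1.656 (one-sided for 95%)
Lower bound = x̄ - t* · s/√n = 21.0 - 1.656 · 17.4/√142 = 18.58

We are 95% confident that μ ≥ 18.58.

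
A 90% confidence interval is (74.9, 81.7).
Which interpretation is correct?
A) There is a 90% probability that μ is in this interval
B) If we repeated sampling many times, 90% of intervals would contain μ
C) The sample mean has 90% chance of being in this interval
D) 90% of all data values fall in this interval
B

A) Wrong — μ is fixed; the randomness lives in the interval, not in μ.
B) Correct — this is the frequentist long-run coverage interpretation.
C) Wrong — x̄ is observed and sits in the interval by construction.
D) Wrong — a CI is about the parameter μ, not individual data values.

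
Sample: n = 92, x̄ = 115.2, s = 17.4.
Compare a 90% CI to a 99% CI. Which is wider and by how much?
99% CI is wider by 3.52

df = 91
90% CI: t* = 1.662, (112.19, 118.21), width = 2 · t* · s/√n = 6.03
99% CI: t* = 2.631, (110.43, 119.97), width = 2 · t* · s/√n = 9.55

The 99% CI is wider by 9.55 - 6.03 = 3.52.
Higher confidence requires a wider interval.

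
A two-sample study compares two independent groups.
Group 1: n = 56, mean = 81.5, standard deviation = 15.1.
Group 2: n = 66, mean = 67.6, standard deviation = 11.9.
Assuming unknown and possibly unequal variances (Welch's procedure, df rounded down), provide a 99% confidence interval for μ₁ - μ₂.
(7.36, 20.44)

Difference: x̄₁ - x̄₂ = 13.90
SE = √(s₁²/n₁ + s₂²/n₂) = √(15.1²/56 + 11.9²/66) = 2.4934
df = 103.84 → 103 (Welch–Satterthwaite, rounded down)
t* = 2.624

CI: 13.90 ± 2.624 · 2.4934 = 13.90 ± 6.54 = (7.36, 20.44)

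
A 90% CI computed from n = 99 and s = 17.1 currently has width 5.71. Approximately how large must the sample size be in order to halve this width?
n ≈ 396

CI width ∝ 1/√n
To reduce width by factor 2, need √n to grow by 2 → need 2² = 4 times as many samples.

Current: n = 99, width = 5.71
New: n = 396, width ≈ 2.83

Width reduced by factor of 5.71/2.83 = 2.02.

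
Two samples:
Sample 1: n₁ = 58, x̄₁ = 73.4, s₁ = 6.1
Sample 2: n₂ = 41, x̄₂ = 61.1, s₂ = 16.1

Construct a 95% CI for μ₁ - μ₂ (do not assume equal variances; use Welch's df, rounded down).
(6.99, 17.61)

Difference: x̄₁ - x̄₂ = 12.30
SE = √(s₁²/n₁ + s₂²/n₂) = √(6.1²/58 + 16.1²/41) = 2.6389
df = 48.18 → 48 (Welch–Satterthwaite, rounded down)
t* = 2.011

CI: 12.30 ± 2.011 · 2.6389 = 12.30 ± 5.31 = (6.99, 17.61)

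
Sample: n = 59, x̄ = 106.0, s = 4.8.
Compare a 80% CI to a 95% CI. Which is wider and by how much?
95% CI is wider by 0.88

df = 58
80% CI: t* = 1.296, (105.19, 106.81), width = 2 · t* · s/√n = 1.62
95% CI: t* = 2.002, (104.75, 107.25), width = 2 · t* · s/√n = 2.50

The 95% CI is wider by 2.50 - 1.62 = 0.88.
Higher confidence requires a wider interval.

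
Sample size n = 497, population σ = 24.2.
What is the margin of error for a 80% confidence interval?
Margin of error = 1.39

Margin of error = z* · σ/√n
= 1.282 · 24.2/√497
= 1.282 · 24.2/22.2935
= 1.39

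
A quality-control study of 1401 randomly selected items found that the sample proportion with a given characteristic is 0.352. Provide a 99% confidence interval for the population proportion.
(0.319, 0.385)

Proportion CI:
SE = √(p̂(1-p̂)/n) = √(0.352 · 0.648 / 1401) = 0.01276

z* = 2.576
Margin = z* · SE = 2.576 · 0.01276 = 0.0329

CI: 0.352 ± 0.0329 = (0.319, 0.385)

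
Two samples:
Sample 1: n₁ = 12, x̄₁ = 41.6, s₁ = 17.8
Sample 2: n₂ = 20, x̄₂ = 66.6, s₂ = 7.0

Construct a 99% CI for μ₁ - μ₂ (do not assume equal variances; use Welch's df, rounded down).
(-41.18, -8.82)

Difference: x̄₁ - x̄₂ = -25.00
SE = √(s₁²/n₁ + s₂²/n₂) = √(17.8²/12 + 7.0²/20) = 5.3715
df = 13.07 → 13 (Welch–Satterthwaite, rounded down)
t* = 3.012

CI: -25.00 ± 3.012 · 5.3715 = -25.00 ± 16.18 = (-41.18, -8.82)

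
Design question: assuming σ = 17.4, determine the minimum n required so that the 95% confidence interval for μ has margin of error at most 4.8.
n ≥ 51

For margin E ≤ 4.8:
n ≥ (z* · σ / E)²
n ≥ (1.960 · 17.4 / 4.8)²
n ≥ 50.48

Minimum n = 51 (rounding up)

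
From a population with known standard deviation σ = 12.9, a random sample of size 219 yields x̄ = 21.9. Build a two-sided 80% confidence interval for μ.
(20.78, 23.02)

z-interval (σ known):
z* = 1.282 for 80% confidence

Margin of error = z* · σ/√n = 1.282 · 12.9/√219 = 1.12

CI: (21.9 - 1.12, 21.9 + 1.12) = (20.78, 23.02)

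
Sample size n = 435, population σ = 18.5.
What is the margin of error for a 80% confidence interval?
Margin of error = 1.14

Margin of error = z* · σ/√n
= 1.282 · 18.5/√435
= 1.282 · 18.5/20.8567
= 1.14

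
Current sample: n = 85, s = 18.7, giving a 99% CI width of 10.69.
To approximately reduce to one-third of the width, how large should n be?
n ≈ 765

CI width ∝ 1/√n
To reduce width by factor 3, need √n to grow by 3 → need 3² = 9 times as many samples.

Current: n = 85, width = 10.69
New: n = 765, width ≈ 3.49

Width reduced by factor of 10.69/3.49 = 3.06.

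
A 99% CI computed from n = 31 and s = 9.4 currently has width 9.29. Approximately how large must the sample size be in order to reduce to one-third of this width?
n ≈ 279

CI width ∝ 1/√n
To reduce width by factor 3, need √n to grow by 3 → need 3² = 9 times as many samples.

Current: n = 31, width = 9.29
New: n = 279, width ≈ 2.92

Width reduced by factor of 9.29/2.92 = 3.18.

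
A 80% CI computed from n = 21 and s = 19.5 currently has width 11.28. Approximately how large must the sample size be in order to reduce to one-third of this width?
n ≈ 189

CI width ∝ 1/√n
To reduce width by factor 3, need √n to grow by 3 → need 3² = 9 times as many samples.

Current: n = 21, width = 11.28
New: n = 189, width ≈ 3.65

Width reduced by factor of 11.28/3.65 = 3.09.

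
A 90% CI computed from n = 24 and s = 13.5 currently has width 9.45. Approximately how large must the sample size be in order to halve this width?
n ≈ 96

CI width ∝ 1/√n
To reduce width by factor 2, need √n to grow by 2 → need 2² = 4 times as many samples.

Current: n = 24, width = 9.45
New: n = 96, width ≈ 4.58

Width reduced by factor of 9.45/4.58 = 2.06.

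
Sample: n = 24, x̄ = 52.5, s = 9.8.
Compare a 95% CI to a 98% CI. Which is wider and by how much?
98% CI is wider by 1.72

df = 23
95% CI: t* = 2.069, (48.36, 56.64), width = 2 · t* · s/√n = 8.28
98% CI: t* = 2.500, (47.50, 57.50), width = 2 · t* · s/√n = 10.00

The 98% CI is wider by 10.00 - 8.28 = 1.72.
Higher confidence requires a wider interval.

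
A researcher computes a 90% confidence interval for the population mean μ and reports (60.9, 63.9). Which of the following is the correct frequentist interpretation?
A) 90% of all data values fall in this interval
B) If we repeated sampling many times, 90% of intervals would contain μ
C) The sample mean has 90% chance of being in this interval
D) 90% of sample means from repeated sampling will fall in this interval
B

A) Wrong — a CI is about the parameter μ, not individual data values.
B) Correct — this is the frequentist long-run coverage interpretation.
C) Wrong — x̄ is observed and sits in the interval by construction.
D) Wrong — coverage applies to intervals containing μ, not to future x̄ values.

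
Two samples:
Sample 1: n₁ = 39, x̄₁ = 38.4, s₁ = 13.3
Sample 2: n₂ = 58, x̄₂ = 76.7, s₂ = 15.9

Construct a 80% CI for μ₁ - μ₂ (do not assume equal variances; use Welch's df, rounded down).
(-42.15, -34.45)

Difference: x̄₁ - x̄₂ = -38.30
SE = √(s₁²/n₁ + s₂²/n₂) = √(13.3²/39 + 15.9²/58) = 2.9824
df = 90.44 → 90 (Welch–Satterthwaite, rounded down)
t* = 1.291

CI: -38.30 ± 1.291 · 2.9824 = -38.30 ± 3.85 = (-42.15, -34.45)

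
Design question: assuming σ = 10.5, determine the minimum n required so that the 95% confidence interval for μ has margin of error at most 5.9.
n ≥ 13

For margin E ≤ 5.9:
n ≥ (z* · σ / E)²
n ≥ (1.960 · 10.5 / 5.9)²
n ≥ 12.17

Minimum n = 13 (rounding up)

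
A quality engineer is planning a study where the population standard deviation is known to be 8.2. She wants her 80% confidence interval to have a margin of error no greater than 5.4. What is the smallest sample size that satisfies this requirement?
n ≥ 4

For margin E ≤ 5.4:
n ≥ (z* · σ / E)²
n ≥ (1.282 · 8.2 / 5.4)²
n ≥ 3.79

Minimum n = 4 (rounding up)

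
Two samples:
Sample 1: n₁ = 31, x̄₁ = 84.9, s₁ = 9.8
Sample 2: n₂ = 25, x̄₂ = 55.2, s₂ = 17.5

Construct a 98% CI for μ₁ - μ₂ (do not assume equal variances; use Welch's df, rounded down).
(20.15, 39.25)

Difference: x̄₁ - x̄₂ = 29.70
SE = √(s₁²/n₁ + s₂²/n₂) = √(9.8²/31 + 17.5²/25) = 3.9177
df = 35.84 → 35 (Welch–Satterthwaite, rounded down)
t* = 2.438

CI: 29.70 ± 2.438 · 3.9177 = 29.70 ± 9.55 = (20.15, 39.25)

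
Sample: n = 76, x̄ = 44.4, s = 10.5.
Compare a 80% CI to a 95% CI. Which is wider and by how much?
95% CI is wider by 1.69

df = 75
80% CI: t* = 1.293, (42.84, 45.96), width = 2 · t* · s/√n = 3.11
95% CI: t* = 1.992, (42.00, 46.80), width = 2 · t* · s/√n = 4.80

The 95% CI is wider by 4.80 - 3.11 = 1.69.
Higher confidence requires a wider interval.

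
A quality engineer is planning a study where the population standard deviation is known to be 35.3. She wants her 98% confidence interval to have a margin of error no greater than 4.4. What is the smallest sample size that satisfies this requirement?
n ≥ 349

For margin E ≤ 4.4:
n ≥ (z* · σ / E)²
n ≥ (2.326 · 35.3 / 4.4)²
n ≥ 348.23

Minimum n = 349 (rounding up)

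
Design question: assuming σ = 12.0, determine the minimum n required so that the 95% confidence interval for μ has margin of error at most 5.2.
n ≥ 21

For margin E ≤ 5.2:
n ≥ (z* · σ / E)²
n ≥ (1.960 · 12.0 / 5.2)²
n ≥ 20.46

Minimum n = 21 (rounding up)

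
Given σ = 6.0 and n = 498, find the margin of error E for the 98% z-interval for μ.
Margin of error = 0.63

Margin of error = z* · σ/√n
= 2.326 · 6.0/√498
= 2.326 · 6.0/22.3159
= 0.63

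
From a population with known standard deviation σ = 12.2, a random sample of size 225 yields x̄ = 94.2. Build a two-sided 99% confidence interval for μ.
(92.10, 96.30)

z-interval (σ known):
z* = 2.576 for 99% confidence

Margin of error = z* · σ/√n = 2.576 · 12.2/√225 = 2.10

CI: (94.2 - 2.10, 94.2 + 2.10) = (92.10, 96.30)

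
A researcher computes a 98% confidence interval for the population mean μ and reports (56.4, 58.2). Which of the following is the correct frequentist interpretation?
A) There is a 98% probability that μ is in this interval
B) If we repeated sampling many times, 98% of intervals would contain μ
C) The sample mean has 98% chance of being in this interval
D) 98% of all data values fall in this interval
B

A) Wrong — μ is fixed; the randomness lives in the interval, not in μ.
B) Correct — this is the frequentist long-run coverage interpretation.
C) Wrong — x̄ is observed and sits in the interval by construction.
D) Wrong — a CI is about the parameter μ, not individual data values.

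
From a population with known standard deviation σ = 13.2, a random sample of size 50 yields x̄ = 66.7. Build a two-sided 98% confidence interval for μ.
(62.36, 71.04)

z-interval (σ known):
z* = 2.326 for 98% confidence

Margin of error = z* · σ/√n = 2.326 · 13.2/√50 = 4.34

CI: (66.7 - 4.34, 66.7 + 4.34) = (62.36, 71.04)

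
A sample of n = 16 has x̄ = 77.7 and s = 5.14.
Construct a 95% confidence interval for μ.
(74.96, 80.44)

t-interval (σ unknown):
df = n - 1 = 15
t* = 2.131 for 95% confidence

Margin of error = t* · s/√n = 2.131 · 5.14/√16 = 2.74

CI: (74.96, 80.44)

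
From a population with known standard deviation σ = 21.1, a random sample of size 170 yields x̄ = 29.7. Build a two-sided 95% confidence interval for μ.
(26.53, 32.87)

z-interval (σ known):
z* = 1.960 for 95% confidence

Margin of error = z* · σ/√n = 1.960 · 21.1/√170 = 3.17

CI: (29.7 - 3.17, 29.7 + 3.17) = (26.53, 32.87)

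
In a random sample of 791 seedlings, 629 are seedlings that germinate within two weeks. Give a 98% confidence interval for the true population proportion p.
(0.762, 0.829)

Proportion CI:
p̂ = 629/791 = 0.79520
SE = √(p̂(1-p̂)/n) = √(0.79520 · 0.20480 / 791) = 0.01435

z* = 2.326
Margin = z* · SE = 2.326 · 0.01435 = 0.0334

CI: 0.79520 ± 0.0334 = (0.762, 0.829)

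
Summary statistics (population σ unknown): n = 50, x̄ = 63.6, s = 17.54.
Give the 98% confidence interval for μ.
(57.63, 69.57)

t-interval (σ unknown):
df = n - 1 = 49
t* = 2.405 for 98% confidence

Margin of error = t* · s/√n = 2.405 · 17.54/√50 = 5.97

CI: (57.63, 69.57)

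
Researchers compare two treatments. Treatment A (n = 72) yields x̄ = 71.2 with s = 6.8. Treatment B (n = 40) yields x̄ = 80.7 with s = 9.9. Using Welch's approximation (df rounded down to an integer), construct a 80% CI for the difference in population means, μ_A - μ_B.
(-11.78, -7.22)

Difference: x̄₁ - x̄₂ = -9.50
SE = √(s₁²/n₁ + s₂²/n₂) = √(6.8²/72 + 9.9²/40) = 1.7585
df = 59.86 → 59 (Welch–Satterthwaite, rounded down)
t* = 1.296

CI: -9.50 ± 1.296 · 1.7585 = -9.50 ± 2.28 = (-11.78, -7.22)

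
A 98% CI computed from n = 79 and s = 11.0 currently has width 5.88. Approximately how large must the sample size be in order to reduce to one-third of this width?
n ≈ 711

CI width ∝ 1/√n
To reduce width by factor 3, need √n to grow by 3 → need 3² = 9 times as many samples.

Current: n = 79, width = 5.88
New: n = 711, width ≈ 1.92

Width reduced by factor of 5.88/1.92 = 3.06.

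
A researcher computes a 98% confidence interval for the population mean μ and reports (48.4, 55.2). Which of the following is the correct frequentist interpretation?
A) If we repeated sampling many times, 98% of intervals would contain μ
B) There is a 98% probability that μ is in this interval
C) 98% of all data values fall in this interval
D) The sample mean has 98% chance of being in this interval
A

A) Correct — this is the frequentist long-run coverage interpretation.
B) Wrong — μ is fixed; the randomness lives in the interval, not in μ.
C) Wrong — a CI is about the parameter μ, not individual data values.
D) Wrong — x̄ is observed and sits in the interval by construction.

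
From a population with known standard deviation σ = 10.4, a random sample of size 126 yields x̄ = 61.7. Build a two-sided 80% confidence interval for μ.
(60.51, 62.89)

z-interval (σ known):
z* = 1.282 for 80% confidence

Margin of error = z* · σ/√n = 1.282 · 10.4/√126 = 1.19

CI: (61.7 - 1.19, 61.7 + 1.19) = (60.51, 62.89)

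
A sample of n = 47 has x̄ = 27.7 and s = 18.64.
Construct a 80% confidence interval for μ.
(24.17, 31.23)

t-interval (σ unknown):
df = n - 1 = 46
t* = 1.300 for 80% confidence

Margin of error = t* · s/√n = 1.300 · 18.64/√47 = 3.53

CI: (24.17, 31.23)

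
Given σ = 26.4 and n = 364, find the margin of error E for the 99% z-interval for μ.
Margin of error = 3.56

Margin of error = z* · σ/√n
= 2.576 · 26.4/√364
= 2.576 · 26.4/19.0788
= 3.56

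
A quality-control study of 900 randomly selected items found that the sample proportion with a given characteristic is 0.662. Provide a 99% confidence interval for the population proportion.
(0.621, 0.703)

Proportion CI:
SE = √(p̂(1-p̂)/n) = √(0.662 · 0.338 / 900) = 0.01577

z* = 2.576
Margin = z* · SE = 2.576 · 0.01577 = 0.0406

CI: 0.662 ± 0.0406 = (0.621, 0.703)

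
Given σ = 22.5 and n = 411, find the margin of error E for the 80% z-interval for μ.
Margin of error = 1.42

Margin of error = z* · σ/√n
= 1.282 · 22.5/√411
= 1.282 · 22.5/20.2731
= 1.42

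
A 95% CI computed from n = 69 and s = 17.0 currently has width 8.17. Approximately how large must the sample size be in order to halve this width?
n ≈ 276

CI width ∝ 1/√n
To reduce width by factor 2, need √n to grow by 2 → need 2² = 4 times as many samples.

Current: n = 69, width = 8.17
New: n = 276, width ≈ 4.03

Width reduced by factor of 8.17/4.03 = 2.03.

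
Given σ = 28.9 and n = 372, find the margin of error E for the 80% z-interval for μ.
Margin of error = 1.92

Margin of error = z* · σ/√n
= 1.282 · 28.9/√372
= 1.282 · 28.9/19.2873
= 1.92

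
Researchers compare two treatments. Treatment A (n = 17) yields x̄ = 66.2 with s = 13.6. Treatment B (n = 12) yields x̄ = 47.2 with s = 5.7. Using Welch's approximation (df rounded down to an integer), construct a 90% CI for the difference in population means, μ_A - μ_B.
(12.67, 25.33)

Difference: x̄₁ - x̄₂ = 19.00
SE = √(s₁²/n₁ + s₂²/n₂) = √(13.6²/17 + 5.7²/12) = 3.6861
df = 22.89 → 22 (Welch–Satterthwaite, rounded down)
t* = 1.717

CI: 19.00 ± 1.717 · 3.6861 = 19.00 ± 6.33 = (12.67, 25.33)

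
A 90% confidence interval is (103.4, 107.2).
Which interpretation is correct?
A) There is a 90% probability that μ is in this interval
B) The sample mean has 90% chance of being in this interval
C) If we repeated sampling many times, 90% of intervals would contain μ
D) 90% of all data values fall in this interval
C

A) Wrong — μ is fixed; the randomness lives in the interval, not in μ.
B) Wrong — x̄ is observed and sits in the interval by construction.
C) Correct — this is the frequentist long-run coverage interpretation.
D) Wrong — a CI is about the parameter μ, not individual data values.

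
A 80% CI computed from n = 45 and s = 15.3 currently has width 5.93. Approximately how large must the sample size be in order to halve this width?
n ≈ 180

CI width ∝ 1/√n
To reduce width by factor 2, need √n to grow by 2 → need 2² = 4 times as many samples.

Current: n = 45, width = 5.93
New: n = 180, width ≈ 2.93

Width reduced by factor of 5.93/2.93 = 2.02.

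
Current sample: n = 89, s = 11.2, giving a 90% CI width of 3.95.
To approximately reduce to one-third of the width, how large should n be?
n ≈ 801

CI width ∝ 1/√n
To reduce width by factor 3, need √n to grow by 3 → need 3² = 9 times as many samples.

Current: n = 89, width = 3.95
New: n = 801, width ≈ 1.30

Width reduced by factor of 3.95/1.30 = 3.04.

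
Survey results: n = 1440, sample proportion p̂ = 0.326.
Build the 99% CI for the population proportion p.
(0.294, 0.358)

Proportion CI:
SE = √(p̂(1-p̂)/n) = √(0.326 · 0.674 / 1440) = 0.01235

z* = 2.576
Margin = z* · SE = 2.576 · 0.01235 = 0.0318

CI: 0.326 ± 0.0318 = (0.294, 0.358)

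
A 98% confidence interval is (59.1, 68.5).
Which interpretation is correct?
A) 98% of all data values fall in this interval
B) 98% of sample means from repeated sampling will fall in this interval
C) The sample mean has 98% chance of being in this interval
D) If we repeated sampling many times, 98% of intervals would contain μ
D

A) Wrong — a CI is about the parameter μ, not individual data values.
B) Wrong — coverage applies to intervals containing μ, not to future x̄ values.
C) Wrong — x̄ is observed and sits in the interval by construction.
D) Correct — this is the frequentist long-run coverage interpretation.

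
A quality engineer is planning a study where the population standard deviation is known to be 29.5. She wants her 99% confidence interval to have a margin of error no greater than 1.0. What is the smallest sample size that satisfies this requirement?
n ≥ 5775

For margin E ≤ 1.0:
n ≥ (z* · σ / E)²
n ≥ (2.576 · 29.5 / 1.0)²
n ≥ 5774.78

Minimum n = 5775 (rounding up)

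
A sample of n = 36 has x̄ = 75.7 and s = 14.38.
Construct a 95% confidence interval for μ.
(70.83, 80.57)

t-interval (σ unknown):
df = n - 1 = 35
t* = 2.030 for 95% confidence

Margin of error = t* · s/√n = 2.030 · 14.38/√36 = 4.87

CI: (70.83, 80.57)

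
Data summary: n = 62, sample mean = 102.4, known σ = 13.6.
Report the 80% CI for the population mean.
(100.19, 104.61)

z-interval (σ known):
z* = 1.282 for 80% confidence

Margin of error = z* · σ/√n = 1.282 · 13.6/√62 = 2.21

CI: (102.4 - 2.21, 102.4 + 2.21) = (100.19, 104.61)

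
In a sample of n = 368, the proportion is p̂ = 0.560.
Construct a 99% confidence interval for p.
(0.493, 0.627)

Proportion CI:
SE = √(p̂(1-p̂)/n) = √(0.560 · 0.440 / 368) = 0.02588

z* = 2.576
Margin = z* · SE = 2.576 · 0.02588 = 0.0667

CI: 0.560 ± 0.0667 = (0.493, 0.627)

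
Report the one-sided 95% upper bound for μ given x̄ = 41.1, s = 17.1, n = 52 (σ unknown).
μ ≤ 45.07

Upper bound (one-sided):
t* = 1.675 (one-sided for 95%)
Upper bound = x̄ + t* · s/√n = 41.1 + 1.675 · 17.1/√52 = 45.07

We are 95% confident that μ ≤ 45.07.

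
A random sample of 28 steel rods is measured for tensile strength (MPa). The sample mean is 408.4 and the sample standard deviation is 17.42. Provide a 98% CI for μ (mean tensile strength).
(400.26, 416.54)

t-interval (σ unknown):
df = n - 1 = 27
t* = 2.473 for 98% confidence

Margin of error = t* · s/√n = 2.473 · 17.42/√28 = 8.14

CI: (400.26, 416.54)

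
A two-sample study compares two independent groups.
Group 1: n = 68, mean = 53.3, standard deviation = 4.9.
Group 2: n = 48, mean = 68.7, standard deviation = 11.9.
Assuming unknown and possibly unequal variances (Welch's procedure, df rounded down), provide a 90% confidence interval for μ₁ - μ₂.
(-18.44, -12.36)

Difference: x̄₁ - x̄₂ = -15.40
SE = √(s₁²/n₁ + s₂²/n₂) = √(4.9²/68 + 11.9²/48) = 1.8175
df = 58.34 → 58 (Welch–Satterthwaite, rounded down)
t* = 1.672

CI: -15.40 ± 1.672 · 1.8175 = -15.40 ± 3.04 = (-18.44, -12.36)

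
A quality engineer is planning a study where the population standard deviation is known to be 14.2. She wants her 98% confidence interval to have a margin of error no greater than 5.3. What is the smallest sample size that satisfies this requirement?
n ≥ 39

For margin E ≤ 5.3:
n ≥ (z* · σ / E)²
n ≥ (2.326 · 14.2 / 5.3)²
n ≥ 38.84

Minimum n = 39 (rounding up)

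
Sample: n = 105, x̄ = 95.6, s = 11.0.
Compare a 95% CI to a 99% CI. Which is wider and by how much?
99% CI is wider by 1.37

df = 104
95% CI: t* = 1.983, (93.47, 97.73), width = 2 · t* · s/√n = 4.26
99% CI: t* = 2.624, (92.78, 98.42), width = 2 · t* · s/√n = 5.63

The 99% CI is wider by 5.63 - 4.26 = 1.37.
Higher confidence requires a wider interval.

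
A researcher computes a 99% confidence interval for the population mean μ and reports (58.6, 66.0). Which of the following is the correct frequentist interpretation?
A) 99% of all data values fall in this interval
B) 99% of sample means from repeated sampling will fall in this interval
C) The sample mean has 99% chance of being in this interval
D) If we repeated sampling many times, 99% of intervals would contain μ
D

A) Wrong — a CI is about the parameter μ, not individual data values.
B) Wrong — coverage applies to intervals containing μ, not to future x̄ values.
C) Wrong — x̄ is observed and sits in the interval by construction.
D) Correct — this is the frequentist long-run coverage interpretation.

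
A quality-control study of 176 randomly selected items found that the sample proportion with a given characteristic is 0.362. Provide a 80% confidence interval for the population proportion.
(0.316, 0.408)

Proportion CI:
SE = √(p̂(1-p̂)/n) = √(0.362 · 0.638 / 176) = 0.03622

z* = 1.282
Margin = z* · SE = 1.282 · 0.03622 = 0.0464

CI: 0.362 ± 0.0464 = (0.316, 0.408)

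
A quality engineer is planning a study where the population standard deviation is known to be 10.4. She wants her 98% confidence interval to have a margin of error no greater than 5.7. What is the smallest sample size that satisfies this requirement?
n ≥ 19

For margin E ≤ 5.7:
n ≥ (z* · σ / E)²
n ≥ (2.326 · 10.4 / 5.7)²
n ≥ 18.01

Minimum n = 19 (rounding up)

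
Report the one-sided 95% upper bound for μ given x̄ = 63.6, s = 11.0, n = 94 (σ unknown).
μ ≤ 65.48

Upper bound (one-sided):
t* = 1.661 (one-sided for 95%)
Upper bound = x̄ + t* · s/√n = 63.6 + 1.661 · 11.0/√94 = 65.48

We are 95% confident that μ ≤ 65.48.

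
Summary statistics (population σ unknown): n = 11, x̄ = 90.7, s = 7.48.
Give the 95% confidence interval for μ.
(85.68, 95.72)

t-interval (σ unknown):
df = n - 1 = 10
t* = 2.228 for 95% confidence

Margin of error = t* · s/√n = 2.228 · 7.48/√11 = 5.02

CI: (85.68, 95.72)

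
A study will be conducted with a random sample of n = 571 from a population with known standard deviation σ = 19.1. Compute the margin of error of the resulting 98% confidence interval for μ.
Margin of error = 1.86

Margin of error = z* · σ/√n
= 2.326 · 19.1/√571
= 2.326 · 19.1/23.8956
= 1.86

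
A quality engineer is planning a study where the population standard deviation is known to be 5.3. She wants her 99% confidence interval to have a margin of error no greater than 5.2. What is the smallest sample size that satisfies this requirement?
n ≥ 7

For margin E ≤ 5.2:
n ≥ (z* · σ / E)²
n ≥ (2.576 · 5.3 / 5.2)²
n ≥ 6.89

Minimum n = 7 (rounding up)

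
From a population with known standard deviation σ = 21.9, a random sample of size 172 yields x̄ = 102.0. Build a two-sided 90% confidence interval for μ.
(99.25, 104.75)

z-interval (σ known):
z* = 1.645 for 90% confidence

Margin of error = z* · σ/√n = 1.645 · 21.9/√172 = 2.75

CI: (102.0 - 2.75, 102.0 + 2.75) = (99.25, 104.75)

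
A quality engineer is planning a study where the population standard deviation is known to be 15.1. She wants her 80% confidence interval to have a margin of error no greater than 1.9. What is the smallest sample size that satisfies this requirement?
n ≥ 104

For margin E ≤ 1.9:
n ≥ (z* · σ / E)²
n ≥ (1.282 · 15.1 / 1.9)²
n ≥ 103.81

Minimum n = 104 (rounding up)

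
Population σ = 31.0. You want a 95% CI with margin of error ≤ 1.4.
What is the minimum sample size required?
n ≥ 1884

For margin E ≤ 1.4:
n ≥ (z* · σ / E)²
n ≥ (1.960 · 31.0 / 1.4)²
n ≥ 1883.56

Minimum n = 1884 (rounding up)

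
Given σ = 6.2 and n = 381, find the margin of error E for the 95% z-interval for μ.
Margin of error = 0.62

Margin of error = z* · σ/√n
= 1.960 · 6.2/√381
= 1.960 · 6.2/19.5192
= 0.62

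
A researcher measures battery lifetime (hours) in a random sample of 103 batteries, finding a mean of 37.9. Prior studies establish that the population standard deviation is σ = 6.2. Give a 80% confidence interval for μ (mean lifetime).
(37.12, 38.68)

z-interval (σ known):
z* = 1.282 for 80% confidence

Margin of error = z* · σ/√n = 1.282 · 6.2/√103 = 0.78

CI: (37.9 - 0.78, 37.9 + 0.78) = (37.12, 38.68)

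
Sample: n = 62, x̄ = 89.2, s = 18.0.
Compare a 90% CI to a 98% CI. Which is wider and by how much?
98% CI is wider by 3.28

df = 61
90% CI: t* = 1.670, (85.38, 93.02), width = 2 · t* · s/√n = 7.64
98% CI: t* = 2.389, (83.74, 94.66), width = 2 · t* · s/√n = 10.92

The 98% CI is wider by 10.92 - 7.64 = 3.28.
Higher confidence requires a wider interval.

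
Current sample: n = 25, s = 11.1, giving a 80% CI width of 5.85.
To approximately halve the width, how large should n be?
n ≈ 100

CI width ∝ 1/√n
To reduce width by factor 2, need √n to grow by 2 → need 2² = 4 times as many samples.

Current: n = 25, width = 5.85
New: n = 100, width ≈ 2.86

Width reduced by factor of 5.85/2.86 = 2.05.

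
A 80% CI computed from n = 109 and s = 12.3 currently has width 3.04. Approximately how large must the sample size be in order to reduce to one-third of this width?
n ≈ 981

CI width ∝ 1/√n
To reduce width by factor 3, need √n to grow by 3 → need 3² = 9 times as many samples.

Current: n = 109, width = 3.04
New: n = 981, width ≈ 1.01

Width reduced by factor of 3.04/1.01 = 3.01.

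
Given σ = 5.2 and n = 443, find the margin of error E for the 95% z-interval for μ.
Margin of error = 0.48

Margin of error = z* · σ/√n
= 1.960 · 5.2/√443
= 1.960 · 5.2/21.0476
= 0.48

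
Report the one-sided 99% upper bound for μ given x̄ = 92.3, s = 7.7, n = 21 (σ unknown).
μ ≤ 96.55

Upper bound (one-sided):
t* = 2.528 (one-sided for 99%)
Upper bound = x̄ + t* · s/√n = 92.3 + 2.528 · 7.7/√21 = 96.55

We are 99% confident that μ ≤ 96.55.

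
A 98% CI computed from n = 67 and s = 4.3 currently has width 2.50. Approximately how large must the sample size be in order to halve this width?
n ≈ 268

CI width ∝ 1/√n
To reduce width by factor 2, need √n to grow by 2 → need 2² = 4 times as many samples.

Current: n = 67, width = 2.50
New: n = 268, width ≈ 1.23

Width reduced by factor of 2.50/1.23 = 2.03.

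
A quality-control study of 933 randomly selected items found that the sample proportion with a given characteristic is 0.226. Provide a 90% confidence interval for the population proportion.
(0.203, 0.249)

Proportion CI:
SE = √(p̂(1-p̂)/n) = √(0.226 · 0.774 / 933) = 0.01369

z* = 1.645
Margin = z* · SE = 1.645 · 0.01369 = 0.0225

CI: 0.226 ± 0.0225 = (0.203, 0.249)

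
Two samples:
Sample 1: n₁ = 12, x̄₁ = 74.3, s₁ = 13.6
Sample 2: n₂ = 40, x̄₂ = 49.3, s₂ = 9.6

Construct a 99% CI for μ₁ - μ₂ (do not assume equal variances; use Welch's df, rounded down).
(12.47, 37.53)

Difference: x̄₁ - x̄₂ = 25.00
SE = √(s₁²/n₁ + s₂²/n₂) = √(13.6²/12 + 9.6²/40) = 4.2092
df = 14.44 → 14 (Welch–Satterthwaite, rounded down)
t* = 2.977

CI: 25.00 ± 2.977 · 4.2092 = 25.00 ± 12.53 = (12.47, 37.53)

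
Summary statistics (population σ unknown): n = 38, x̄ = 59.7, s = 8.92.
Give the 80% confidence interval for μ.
(57.81, 61.59)

t-interval (σ unknown):
df = n - 1 = 37
t* = 1.305 for 80% confidence

Margin of error = t* · s/√n = 1.305 · 8.92/√38 = 1.89

CI: (57.81, 61.59)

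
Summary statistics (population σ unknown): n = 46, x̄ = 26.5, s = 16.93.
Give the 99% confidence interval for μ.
(19.79, 33.21)

t-interval (σ unknown):
df = n - 1 = 45
t* = 2.690 for 99% confidence

Margin of error = t* · s/√n = 2.690 · 16.93/√46 = 6.71

CI: (19.79, 33.21)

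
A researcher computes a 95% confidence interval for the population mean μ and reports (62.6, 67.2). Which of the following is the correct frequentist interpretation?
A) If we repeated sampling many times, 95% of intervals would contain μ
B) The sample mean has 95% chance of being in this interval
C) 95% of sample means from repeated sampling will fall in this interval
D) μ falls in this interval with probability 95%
A

A) Correct — this is the frequentist long-run coverage interpretation.
B) Wrong — x̄ is observed and sits in the interval by construction.
C) Wrong — coverage applies to intervals containing μ, not to future x̄ values.
D) Wrong — μ is fixed; the randomness lives in the interval, not in μ.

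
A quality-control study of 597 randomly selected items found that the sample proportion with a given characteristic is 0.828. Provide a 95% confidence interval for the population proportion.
(0.798, 0.858)

Proportion CI:
SE = √(p̂(1-p̂)/n) = √(0.828 · 0.172 / 597) = 0.01545

z* = 1.960
Margin = z* · SE = 1.960 · 0.01545 = 0.0303

CI: 0.828 ± 0.0303 = (0.798, 0.858)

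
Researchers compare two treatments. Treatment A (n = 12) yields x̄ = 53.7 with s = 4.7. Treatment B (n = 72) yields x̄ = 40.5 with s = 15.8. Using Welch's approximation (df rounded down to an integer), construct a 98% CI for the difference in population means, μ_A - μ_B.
(7.69, 18.71)

Difference: x̄₁ - x̄₂ = 13.20
SE = √(s₁²/n₁ + s₂²/n₂) = √(4.7²/12 + 15.8²/72) = 2.3039
df = 59.02 → 59 (Welch–Satterthwaite, rounded down)
t* = 2.391

CI: 13.20 ± 2.391 · 2.3039 = 13.20 ± 5.51 = (7.69, 18.71)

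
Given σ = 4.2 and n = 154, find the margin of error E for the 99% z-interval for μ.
Margin of error = 0.87

Margin of error = z* · σ/√n
= 2.576 · 4.2/√154
= 2.576 · 4.2/12.4097
= 0.87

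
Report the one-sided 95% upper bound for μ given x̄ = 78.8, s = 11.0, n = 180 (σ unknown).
μ ≤ 80.16

Upper bound (one-sided):
t* = 1.653 (one-sided for 95%)
Upper bound = x̄ + t* · s/√n = 78.8 + 1.653 · 11.0/√180 = 80.16

We are 95% confident that μ ≤ 80.16.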